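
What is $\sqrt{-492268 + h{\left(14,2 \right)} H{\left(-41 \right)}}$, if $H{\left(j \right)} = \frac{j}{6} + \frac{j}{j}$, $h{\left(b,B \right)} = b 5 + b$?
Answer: $i \sqrt{492758} \approx 701.97 i$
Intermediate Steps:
$h{\left(b,B \right)} = 6 b$ ($h{\left(b,B \right)} = 5 b + b = 6 b$)
$H{\left(j \right)} = 1 + \frac{j}{6}$ ($H{\left(j \right)} = j \frac{1}{6} + 1 = \frac{j}{6} + 1 = 1 + \frac{j}{6}$)
$\sqrt{-492268 + h{\left(14,2 \right)} H{\left(-41 \right)}} = \sqrt{-492268 + 6 \cdot 14 \left(1 + \frac{1}{6} \left(-41\right)\right)} = \sqrt{-492268 + 84 \left(1 - \frac{41}{6}\right)} = \sqrt{-492268 + 84 \left(- \frac{35}{6}\right)} = \sqrt{-492268 - 490} = \sqrt{-492758} = i \sqrt{492758}$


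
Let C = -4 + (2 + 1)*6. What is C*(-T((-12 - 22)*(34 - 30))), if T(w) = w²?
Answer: -258944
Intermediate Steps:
C = 14 (C = -4 + 3*6 = -4 + 18 = 14)
C*(-T((-12 - 22)*(34 - 30))) = 14*(-((-12 - 22)*(34 - 30))²) = 14*(-(-34*4)²) = 14*(-1*(-136)²) = 14*(-1*18496) = 14*(-18496) = -258944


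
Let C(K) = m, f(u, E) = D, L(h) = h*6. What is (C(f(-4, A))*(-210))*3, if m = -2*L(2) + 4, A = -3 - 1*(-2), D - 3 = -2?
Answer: 12600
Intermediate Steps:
L(h) = 6*h
D = 1 (D = 3 - 2 = 1)
A = -1 (A = -3 + 2 = -1)
f(u, E) = 1
m = -20 (m = -12*2 + 4 = -2*12 + 4 = -24 + 4 = -20)
C(K) = -20
(C(f(-4, A))*(-210))*3 = -20*(-210)*3 = 4200*3 = 12600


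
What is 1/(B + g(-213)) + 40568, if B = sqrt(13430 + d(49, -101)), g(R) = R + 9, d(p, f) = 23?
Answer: 1142516380/28163 - sqrt(13453)/28163 ≈ 40568.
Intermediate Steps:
g(R) = 9 + R
B = sqrt(13453) (B = sqrt(13430 + 23) = sqrt(13453) ≈ 115.99)
1/(B + g(-213)) + 40568 = 1/(sqrt(13453) + (9 - 213)) + 40568 = 1/(sqrt(13453) - 204) + 40568 = 1/(-204 + sqrt(13453)) + 40568 = 40568 + 1/(-204 + sqrt(13453))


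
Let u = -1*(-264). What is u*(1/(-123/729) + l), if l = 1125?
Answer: 12112848/41 ≈ 2.9544e+5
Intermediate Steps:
u = 264
u*(1/(-123/729) + l) = 264*(1/(-123/729) + 1125) = 264*(1/(-123*1/729) + 1125) = 264*(1/(-41/243) + 1125) = 264*(-243/41 + 1125) = 264*(45882/41) = 12112848/41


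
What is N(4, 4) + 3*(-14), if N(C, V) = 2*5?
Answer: -32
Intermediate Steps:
N(C, V) = 10
N(4, 4) + 3*(-14) = 10 + 3*(-14) = 10 - 42 = -32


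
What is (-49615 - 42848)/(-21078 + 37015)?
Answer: -92463/15937 ≈ -5.8018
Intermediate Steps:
(-49615 - 42848)/(-21078 + 37015) = -92463/15937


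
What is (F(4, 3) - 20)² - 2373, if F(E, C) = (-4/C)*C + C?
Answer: -1932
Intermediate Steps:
F(E, C) = -4 + C
(F(4, 3) - 20)² - 2373 = ((-4 + 3) - 20)² - 2373 = (-1 - 20)² - 2373 = (-21)² - 2373 = 441 - 2373 = -1932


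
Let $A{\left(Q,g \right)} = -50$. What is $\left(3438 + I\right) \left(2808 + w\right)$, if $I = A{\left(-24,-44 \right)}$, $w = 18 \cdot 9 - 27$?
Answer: $9970884$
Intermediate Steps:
$w = 135$ ($w = 162 - 27 = 135$)
$I = -50$
$\left(3438 + I\right) \left(2808 + w\right) = \left(3438 - 50\right) \left(2808 + 135\right) = 3388 \cdot 2943 = 9970884$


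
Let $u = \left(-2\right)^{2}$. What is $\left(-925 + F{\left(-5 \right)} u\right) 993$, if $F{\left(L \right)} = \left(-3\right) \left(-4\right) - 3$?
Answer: $-882777$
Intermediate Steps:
$F{\left(L \right)} = 9$ ($F{\left(L \right)} = 12 - 3 = 9$)
$u = 4$
$\left(-925 + F{\left(-5 \right)} u\right) 993 = \left(-925 + 9 \cdot 4\right) 993 = \left(-925 + 36\right) 993 = \left(-889\right) 993 = -882777$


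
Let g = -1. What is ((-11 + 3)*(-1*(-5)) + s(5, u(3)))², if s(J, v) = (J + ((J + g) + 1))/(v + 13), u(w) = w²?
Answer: 189225/121 ≈ 1563.8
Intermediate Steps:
s(J, v) = 2*J/(13 + v) (s(J, v) = (J + ((J - 1) + 1))/(v + 13) = (J + ((-1 + J) + 1))/(13 + v) = (J + J)/(13 + v) = (2*J)/(13 + v) = 2*J/(13 + v))
((-11 + 3)*(-1*(-5)) + s(5, u(3)))² = ((-11 + 3)*(-1*(-5)) + 2*5/(13 + 3²))² = (-8*5 + 2*5/(13 + 9))² = (-40 + 2*5/22)² = (-40 + 2*5*(1/22))² = (-40 + 5/11)² = (-435/11)² = 189225/121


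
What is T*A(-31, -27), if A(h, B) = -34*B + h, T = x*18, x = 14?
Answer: 223524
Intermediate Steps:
T = 252 (T = 14*18 = 252)
A(h, B) = h - 34*B
T*A(-31, -27) = 252*(-31 - 34*(-27)) = 252*(-31 + 918) = 252*887 = 223524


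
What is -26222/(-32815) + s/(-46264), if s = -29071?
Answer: 2167099473/1518153160 ≈ 1.4275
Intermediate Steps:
-26222/(-32815) + s/(-46264) = -26222/(-32815) - 29071/(-46264) = -26222*(-1/32815) - 29071*(-1/46264) = 26222/32815 + 29071/46264 = 2167099473/1518153160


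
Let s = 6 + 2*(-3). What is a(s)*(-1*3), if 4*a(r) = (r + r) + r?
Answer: 0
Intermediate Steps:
s = 0 (s = 6 - 6 = 0)
a(r) = 3*r/4 (a(r) = ((r + r) + r)/4 = (2*r + r)/4 = (3*r)/4 = 3*r/4)
a(s)*(-1*3) = ((¾)*0)*(-1*3) = 0*(-3) = 0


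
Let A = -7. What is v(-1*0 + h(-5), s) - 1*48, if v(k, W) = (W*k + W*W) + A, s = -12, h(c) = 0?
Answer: 89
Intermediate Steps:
v(k, W) = -7 + W² + W*k (v(k, W) = (W*k + W*W) - 7 = (W*k + W²) - 7 = (W² + W*k) - 7 = -7 + W² + W*k)
v(-1*0 + h(-5), s) - 1*48 = (-7 + (-12)² - 12*(-1*0 + 0)) - 1*48 = (-7 + 144 - 12*(0 + 0)) - 48 = (-7 + 144 - 12*0) - 48 = (-7 + 144 + 0) - 48 = 137 - 48 = 89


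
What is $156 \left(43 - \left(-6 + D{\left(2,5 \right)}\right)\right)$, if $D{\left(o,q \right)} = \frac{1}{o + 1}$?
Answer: $7592$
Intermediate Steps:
$D{\left(o,q \right)} = \frac{1}{1 + o}$
$156 \left(43 - \left(-6 + D{\left(2,5 \right)}\right)\right) = 156 \left(43 - \left(-6 + \frac{1}{1 + 2}\right)\right) = 156 \left(43 - - \frac{17}{3}\right) = 156 \left(43 + \left(-27 + \frac{98}{3}\right)\right) = 156 \left(43 + \frac{17}{3}\right) = 156 \cdot \frac{146}{3} = 7592$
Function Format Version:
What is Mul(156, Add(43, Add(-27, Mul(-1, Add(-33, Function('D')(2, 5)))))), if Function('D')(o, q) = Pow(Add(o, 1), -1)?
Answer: 7592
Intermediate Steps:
Function('D')(o, q) = Pow(Add(1, o), -1)
Mul(156, Add(43, Add(-27, Mul(-1, Add(-33, Function('D')(2, 5)))))) = Mul(156, Add(43, Add(-27, Mul(-1, Add(-33, Pow(Add(1, 2), -1)))))) = Mul(156, Add(43, Add(-27, Mul(-1, Add(-33, Pow(3, -1)))))) = Mul(156, Add(43, Add(-27, Mul(-1, Add(-33, Rational(1, 3)))))) = Mul(156, Add(43, Add(-27, Mul(-1, Rational(-98, 3))))) = Mul(156, Add(43, Add(-27, Rational(98, 3)))) = Mul(156, Add(43, Rational(17, 3))) = Mul(156, Rational(146, 3)) = 7592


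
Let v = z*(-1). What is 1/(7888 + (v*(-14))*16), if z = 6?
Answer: 1/9232 ≈ 0.00010832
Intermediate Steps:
v = -6 (v = 6*(-1) = -6)
1/(7888 + (v*(-14))*16) = 1/(7888 - 6*(-14)*16) = 1/(7888 + 84*16) = 1/(7888 + 1344) = 1/9232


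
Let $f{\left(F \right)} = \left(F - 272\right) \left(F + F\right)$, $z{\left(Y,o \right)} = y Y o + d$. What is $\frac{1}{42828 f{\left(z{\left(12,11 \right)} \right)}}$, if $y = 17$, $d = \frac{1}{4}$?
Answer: $\frac{2}{758264953971} \approx 2.6376 \cdot 10^{-12}$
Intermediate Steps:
$d = \frac{1}{4} \approx 0.25$
$z{\left(Y,o \right)} = \frac{1}{4} + 17 Y o$ ($z{\left(Y,o \right)} = 17 Y o + \frac{1}{4} = \frac{1}{4} + 17 Y o$)
$f{\left(F \right)} = 2 F \left(-272 + F\right)$ ($f{\left(F \right)} = \left(-272 + F\right) 2 F = 2 F \left(-272 + F\right)$)
$\frac{1}{42828 f{\left(z{\left(12,11 \right)} \right)}} = \frac{1}{42828 \cdot 2 \left(\frac{1}{4} + 17 \cdot 12 \cdot 11\right) \left(-272 + \left(\frac{1}{4} + 17 \cdot 12 \cdot 11\right)\right)} = \frac{1}{42828 \cdot 2 \left(\frac{1}{4} + 2244\right) \left(-272 + \left(\frac{1}{4} + 2244\right)\right)} = \frac{1}{42828 \cdot 2 \cdot \frac{8977}{4} \left(-272 + \frac{8977}{4}\right)} = \frac{1}{42828 \cdot 2 \cdot \frac{8977}{4} \cdot \frac{7889}{4}} = \frac{1}{42828 \cdot \frac{70819553}{8}} = \frac{1}{42828} \cdot \frac{8}{70819553} = \frac{2}{758264953971}$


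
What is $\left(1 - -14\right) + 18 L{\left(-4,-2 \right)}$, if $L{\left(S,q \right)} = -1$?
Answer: $-3$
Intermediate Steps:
$\left(1 - -14\right) + 18 L{\left(-4,-2 \right)} = \left(1 - -14\right) + 18 \left(-1\right) = \left(1 + 14\right) - 18 = 15 - 18 = -3$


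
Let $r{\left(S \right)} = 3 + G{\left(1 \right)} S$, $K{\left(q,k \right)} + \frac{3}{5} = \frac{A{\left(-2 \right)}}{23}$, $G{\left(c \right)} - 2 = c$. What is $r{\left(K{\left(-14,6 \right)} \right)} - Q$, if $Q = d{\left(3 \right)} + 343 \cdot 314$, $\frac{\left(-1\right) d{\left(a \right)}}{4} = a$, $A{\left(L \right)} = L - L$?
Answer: $- \frac{538444}{5} \approx -1.0769 \cdot 10^{5}$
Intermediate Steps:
$A{\left(L \right)} = 0$
$d{\left(a \right)} = - 4 a$
$G{\left(c \right)} = 2 + c$
$K{\left(q,k \right)} = - \frac{3}{5}$ ($K{\left(q,k \right)} = - \frac{3}{5} + \frac{0}{23} = - \frac{3}{5} + 0 \cdot \frac{1}{23} = - \frac{3}{5} + 0 = - \frac{3}{5}$)
$r{\left(S \right)} = 3 + 3 S$ ($r{\left(S \right)} = 3 + \left(2 + 1\right) S = 3 + 3 S$)
$Q = 107690$ ($Q = \left(-4\right) 3 + 343 \cdot 314 = -12 + 107702 = 107690$)
$r{\left(K{\left(-14,6 \right)} \right)} - Q = \left(3 + 3 \left(- \frac{3}{5}\right)\right) - 107690 = \left(3 - \frac{9}{5}\right) - 107690 = \frac{6}{5} - 107690 = - \frac{538444}{5}$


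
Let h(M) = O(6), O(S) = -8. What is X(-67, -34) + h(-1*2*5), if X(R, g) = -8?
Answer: -16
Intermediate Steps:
h(M) = -8
X(-67, -34) + h(-1*2*5) = -8 - 8 = -16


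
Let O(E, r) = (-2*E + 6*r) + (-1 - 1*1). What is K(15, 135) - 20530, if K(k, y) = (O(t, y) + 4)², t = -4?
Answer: 651870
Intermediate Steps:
O(E, r) = -2 - 2*E + 6*r (O(E, r) = (-2*E + 6*r) + (-1 - 1) = (-2*E + 6*r) - 2 = -2 - 2*E + 6*r)
K(k, y) = (10 + 6*y)² (K(k, y) = ((-2 - 2*(-4) + 6*y) + 4)² = ((-2 + 8 + 6*y) + 4)² = ((6 + 6*y) + 4)² = (10 + 6*y)²)
K(15, 135) - 20530 = 4*(5 + 3*135)² - 20530 = 4*(5 + 405)² - 20530 = 4*410² - 20530 = 4*168100 - 20530 = 672400 - 20530 = 651870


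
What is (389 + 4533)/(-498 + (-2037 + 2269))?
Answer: -2461/133 ≈ -18.504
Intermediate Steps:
(389 + 4533)/(-498 + (-2037 + 2269)) = 4922/(-498 + 232) = 4922/(-266) = 4922*(-1/266) = -2461/133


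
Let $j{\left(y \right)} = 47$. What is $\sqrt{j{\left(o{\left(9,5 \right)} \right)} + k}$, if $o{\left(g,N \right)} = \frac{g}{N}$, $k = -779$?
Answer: $2 i \sqrt{183} \approx 27.056 i$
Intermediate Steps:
$\sqrt{j{\left(o{\left(9,5 \right)} \right)} + k} = \sqrt{47 - 779} = \sqrt{-732} = 2 i \sqrt{183}$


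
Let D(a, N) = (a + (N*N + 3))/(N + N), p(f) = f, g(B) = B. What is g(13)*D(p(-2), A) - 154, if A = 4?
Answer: -1011/8 ≈ -126.38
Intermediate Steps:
D(a, N) = (3 + a + N²)/(2*N) (D(a, N) = (a + (N² + 3))/((2*N)) = (a + (3 + N²))*(1/(2*N)) = (3 + a + N²)*(1/(2*N)) = (3 + a + N²)/(2*N))
g(13)*D(p(-2), A) - 154 = 13*((½)*(3 - 2 + 4²)/4) - 154 = 13*((½)*(¼)*(3 - 2 + 16)) - 154 = 13*((½)*(¼)*17) - 154 = 13*(17/8) - 154 = 221/8 - 154 = -1011/8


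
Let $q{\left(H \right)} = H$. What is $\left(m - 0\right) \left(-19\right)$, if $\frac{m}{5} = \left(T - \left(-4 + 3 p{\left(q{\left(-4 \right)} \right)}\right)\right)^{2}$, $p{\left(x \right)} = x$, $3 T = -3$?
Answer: $-21375$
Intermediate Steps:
$T = -1$ ($T = \frac{1}{3} \left(-3\right) = -1$)
$m = 1125$ ($m = 5 \left(-1 + \left(\left(-3\right) \left(-4\right) + 4\right)\right)^{2} = 5 \left(-1 + \left(12 + 4\right)\right)^{2} = 5 \left(-1 + 16\right)^{2} = 5 \cdot 15^{2} = 5 \cdot 225 = 1125$)
$\left(m - 0\right) \left(-19\right) = \left(1125 - 0\right) \left(-19\right) = \left(1125 + 0\right) \left(-19\right) = 1125 \left(-19\right) = -21375$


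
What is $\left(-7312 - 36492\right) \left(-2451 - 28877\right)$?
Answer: $1372291712$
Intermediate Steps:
$\left(-7312 - 36492\right) \left(-2451 - 28877\right) = \left(-43804\right) \left(-31328\right) = 1372291712$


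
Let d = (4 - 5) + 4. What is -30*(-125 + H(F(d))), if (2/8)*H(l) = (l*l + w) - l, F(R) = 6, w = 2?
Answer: -90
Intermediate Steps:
d = 3 (d = -1 + 4 = 3)
H(l) = 8 - 4*l + 4*l**2 (H(l) = 4*((l*l + 2) - l) = 4*((l**2 + 2) - l) = 4*((2 + l**2) - l) = 4*(2 + l**2 - l) = 8 - 4*l + 4*l**2)
-30*(-125 + H(F(d))) = -30*(-125 + (8 - 4*6 + 4*6**2)) = -30*(-125 + (8 - 24 + 4*36)) = -30*(-125 + (8 - 24 + 144)) = -30*(-125 + 128) = -30*3 = -90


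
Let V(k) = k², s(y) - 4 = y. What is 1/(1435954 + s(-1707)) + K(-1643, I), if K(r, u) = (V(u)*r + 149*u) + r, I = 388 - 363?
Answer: -1469810385042/1434251 ≈ -1.0248e+6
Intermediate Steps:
s(y) = 4 + y
I = 25
K(r, u) = r + 149*u + r*u² (K(r, u) = (u²*r + 149*u) + r = (r*u² + 149*u) + r = (149*u + r*u²) + r = r + 149*u + r*u²)
1/(1435954 + s(-1707)) + K(-1643, I) = 1/(1435954 + (4 - 1707)) + (-1643 + 149*25 - 1643*25²) = 1/(1435954 - 1703) + (-1643 + 3725 - 1643*625) = 1/1434251 + (-1643 + 3725 - 1026875) = 1/1434251 - 1024793 = -1469810385042/1434251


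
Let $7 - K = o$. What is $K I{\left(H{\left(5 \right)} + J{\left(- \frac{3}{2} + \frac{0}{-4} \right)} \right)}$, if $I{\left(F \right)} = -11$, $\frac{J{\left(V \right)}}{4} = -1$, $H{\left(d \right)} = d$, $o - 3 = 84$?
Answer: $880$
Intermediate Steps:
$o = 87$ ($o = 3 + 84 = 87$)
$J{\left(V \right)} = -4$ ($J{\left(V \right)} = 4 \left(-1\right) = -4$)
$K = -80$ ($K = 7 - 87 = -80$)
$K I{\left(H{\left(5 \right)} + J{\left(- \frac{3}{2} + \frac{0}{-4} \right)} \right)} = \left(-80\right) \left(-11\right) = 880$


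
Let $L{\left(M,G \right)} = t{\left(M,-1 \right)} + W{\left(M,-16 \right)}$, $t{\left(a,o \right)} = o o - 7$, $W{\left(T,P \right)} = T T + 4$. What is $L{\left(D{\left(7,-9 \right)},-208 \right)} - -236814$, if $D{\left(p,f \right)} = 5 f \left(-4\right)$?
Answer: $269212$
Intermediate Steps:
$W{\left(T,P \right)} = 4 + T^{2}$ ($W{\left(T,P \right)} = T^{2} + 4 = 4 + T^{2}$)
$D{\left(p,f \right)} = - 20 f$
$t{\left(a,o \right)} = -7 + o^{2}$ ($t{\left(a,o \right)} = o^{2} - 7 = -7 + o^{2}$)
$L{\left(M,G \right)} = -2 + M^{2}$ ($L{\left(M,G \right)} = \left(-7 + \left(-1\right)^{2}\right) + \left(4 + M^{2}\right) = \left(-7 + 1\right) + \left(4 + M^{2}\right) = -6 + \left(4 + M^{2}\right) = -2 + M^{2}$)
$L{\left(D{\left(7,-9 \right)},-208 \right)} - -236814 = \left(-2 + \left(\left(-20\right) \left(-9\right)\right)^{2}\right) - -236814 = \left(-2 + 180^{2}\right) + 236814 = \left(-2 + 32400\right) + 236814 = 32398 + 236814 = 269212$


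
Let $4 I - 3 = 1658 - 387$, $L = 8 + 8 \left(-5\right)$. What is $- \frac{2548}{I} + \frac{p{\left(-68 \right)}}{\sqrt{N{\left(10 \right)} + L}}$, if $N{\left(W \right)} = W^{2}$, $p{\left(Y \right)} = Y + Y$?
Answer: $-8 - 4 \sqrt{17} \approx -24.492$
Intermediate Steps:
$p{\left(Y \right)} = 2 Y$
$L = -32$ ($L = 8 - 40 = -32$)
$I = \frac{637}{2}$ ($I = \frac{3}{4} + \frac{1658 - 387}{4} = \frac{3}{4} + \frac{1}{4} \cdot 1271 = \frac{3}{4} + \frac{1271}{4} = \frac{637}{2} \approx 318.5$)
$- \frac{2548}{I} + \frac{p{\left(-68 \right)}}{\sqrt{N{\left(10 \right)} + L}} = - \frac{2548}{\frac{637}{2}} + \frac{2 \left(-68\right)}{\sqrt{10^{2} - 32}} = \left(-2548\right) \frac{2}{637} - \frac{136}{\sqrt{100 - 32}} = -8 - \frac{136}{\sqrt{68}} = -8 - \frac{136}{2 \sqrt{17}} = -8 - 136 \frac{\sqrt{17}}{34} = -8 - 4 \sqrt{17}$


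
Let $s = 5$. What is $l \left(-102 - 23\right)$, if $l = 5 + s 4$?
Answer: $-3125$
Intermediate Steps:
$l = 25$ ($l = 5 + 5 \cdot 4 = 5 + 20 = 25$)
$l \left(-102 - 23\right) = 25 \left(-102 - 23\right) = 25 \left(-125\right) = -3125$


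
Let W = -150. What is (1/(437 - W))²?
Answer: 1/344569 ≈ 2.9022e-6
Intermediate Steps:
(1/(437 - W))² = (1/(437 - 1*(-150)))² = (1/(437 + 150))² = (1/587)² = 1/344569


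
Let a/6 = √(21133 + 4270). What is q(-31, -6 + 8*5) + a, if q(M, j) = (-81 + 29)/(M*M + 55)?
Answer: -13/254 + 6*√25403 ≈ 956.25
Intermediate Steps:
a = 6*√25403 (a = 6*√(21133 + 4270) = 6*√25403 ≈ 956.30)
q(M, j) = -52/(55 + M²) (q(M, j) = -52/(M² + 55) = -52/(55 + M²))
q(-31, -6 + 8*5) + a = -52/(55 + (-31)²) + 6*√25403 = -52/(55 + 961) + 6*√25403 = -52/1016 + 6*√25403 = -52*1/1016 + 6*√25403 = -13/254 + 6*√25403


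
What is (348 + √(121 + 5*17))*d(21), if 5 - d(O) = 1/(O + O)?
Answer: 12122/7 + 209*√206/42 ≈ 1803.1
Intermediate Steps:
d(O) = 5 - 1/(2*O) (d(O) = 5 - 1/(O + O) = 5 - 1/(2*O))
(348 + √(121 + 5*17))*d(21) = (348 + √(121 + 5*17))*(5 - ½/21) = (348 + √(121 + 85))*(5 - ½*1/21) = (348 + √206)*(5 - 1/42) = (348 + √206)*(209/42) = 12122/7 + 209*√206/42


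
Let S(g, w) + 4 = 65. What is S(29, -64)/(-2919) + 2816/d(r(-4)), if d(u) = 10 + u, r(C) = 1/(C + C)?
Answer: 65754413/230601 ≈ 285.14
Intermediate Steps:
S(g, w) = 61 (S(g, w) = -4 + 65 = 61)
r(C) = 1/(2*C)
S(29, -64)/(-2919) + 2816/d(r(-4)) = 61/(-2919) + 2816/(10 + (½)/(-4)) = 61*(-1/2919) + 2816/(10 + (½)*(-¼)) = -61/2919 + 2816/(10 - ⅛) = -61/2919 + 2816/(79/8) = -61/2919 + 2816*(8/79) = -61/2919 + 22528/79 = 65754413/230601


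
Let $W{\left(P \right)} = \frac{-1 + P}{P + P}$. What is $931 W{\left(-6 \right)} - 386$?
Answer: $\frac{1885}{12} \approx 157.08$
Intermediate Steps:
$W{\left(P \right)} = \frac{-1 + P}{2 P}$
$931 W{\left(-6 \right)} - 386 = 931 \frac{-1 - 6}{2 \left(-6\right)} - 386 = 931 \cdot \frac{1}{2} \left(- \frac{1}{6}\right) \left(-7\right) - 386 = 931 \cdot \frac{7}{12} - 386 = \frac{6517}{12} - 386 = \frac{1885}{12}$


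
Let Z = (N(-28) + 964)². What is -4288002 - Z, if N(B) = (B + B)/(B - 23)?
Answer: -13575701602/2601 ≈ -5.2194e+6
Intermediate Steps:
N(B) = 2*B/(-23 + B) (N(B) = (2*B)/(-23 + B) = 2*B/(-23 + B))
Z = 2422608400/2601 (Z = (2*(-28)/(-23 - 28) + 964)² = (2*(-28)/(-51) + 964)² = (2*(-28)*(-1/51) + 964)² = (56/51 + 964)² = (49220/51)² = 2422608400/2601 ≈ 9.3141e+5)
-4288002 - Z = -4288002 - 1*2422608400/2601 = -4288002 - 2422608400/2601 = -13575701602/2601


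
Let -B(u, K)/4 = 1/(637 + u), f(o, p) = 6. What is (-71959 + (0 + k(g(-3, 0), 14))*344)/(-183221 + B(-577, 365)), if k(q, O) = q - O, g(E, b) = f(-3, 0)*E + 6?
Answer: 1213545/2748316 ≈ 0.44156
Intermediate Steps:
g(E, b) = 6 + 6*E (g(E, b) = 6*E + 6 = 6 + 6*E)
B(u, K) = -4/(637 + u)
(-71959 + (0 + k(g(-3, 0), 14))*344)/(-183221 + B(-577, 365)) = (-71959 + (0 + ((6 + 6*(-3)) - 1*14))*344)/(-183221 - 4/(637 - 577)) = (-71959 + (0 + ((6 - 18) - 14))*344)/(-183221 - 4/60) = (-71959 + (0 + (-12 - 14))*344)/(-183221 - 4*1/60) = (-71959 + (0 - 26)*344)/(-183221 - 1/15) = (-71959 - 26*344)/(-2748316/15) = (-71959 - 8944)*(-15/2748316) = -80903*(-15/2748316) = 1213545/2748316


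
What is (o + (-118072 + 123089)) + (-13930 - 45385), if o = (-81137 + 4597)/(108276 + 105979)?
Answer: -2326738906/42851 ≈ -54298.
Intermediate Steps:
o = -15308/42851 (o = -76540/214255 = -76540*1/214255 = -15308/42851 ≈ -0.35724)
(o + (-118072 + 123089)) + (-13930 - 45385) = (-15308/42851 + (-118072 + 123089)) + (-13930 - 45385) = (-15308/42851 + 5017) - 59315 = 214968159/42851 - 59315 = -2326738906/42851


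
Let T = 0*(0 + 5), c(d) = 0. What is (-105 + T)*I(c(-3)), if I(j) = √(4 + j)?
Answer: -210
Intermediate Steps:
T = 0 (T = 0*5 = 0)
(-105 + T)*I(c(-3)) = (-105 + 0)*√(4 + 0) = -105*√4 = -105*2 = -210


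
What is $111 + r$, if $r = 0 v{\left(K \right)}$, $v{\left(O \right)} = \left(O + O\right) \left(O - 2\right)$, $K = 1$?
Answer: $111$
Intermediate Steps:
$v{\left(O \right)} = 2 O \left(-2 + O\right)$
$r = 0$ ($r = 0 \cdot 2 \cdot 1 \left(-2 + 1\right) = 0 \cdot 2 \cdot 1 \left(-1\right) = 0 \left(-2\right) = 0$)
$111 + r = 111 + 0 = 111$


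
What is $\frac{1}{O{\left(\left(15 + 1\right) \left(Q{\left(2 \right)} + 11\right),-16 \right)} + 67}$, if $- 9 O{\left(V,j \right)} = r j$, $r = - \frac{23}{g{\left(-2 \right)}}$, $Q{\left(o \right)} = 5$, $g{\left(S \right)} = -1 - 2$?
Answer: $\frac{27}{2177} \approx 0.012402$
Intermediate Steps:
$g{\left(S \right)} = -3$
$r = \frac{23}{3}$ ($r = - \frac{23}{-3} = \left(-23\right) \left(- \frac{1}{3}\right) = \frac{23}{3} \approx 7.6667$)
$O{\left(V,j \right)} = - \frac{23 j}{27}$ ($O{\left(V,j \right)} = - \frac{\frac{23}{3} j}{9} = - \frac{23 j}{27}$)
$\frac{1}{O{\left(\left(15 + 1\right) \left(Q{\left(2 \right)} + 11\right),-16 \right)} + 67} = \frac{1}{\left(- \frac{23}{27}\right) \left(-16\right) + 67} = \frac{1}{\frac{368}{27} + 67} = \frac{1}{\frac{2177}{27}} = \frac{27}{2177}$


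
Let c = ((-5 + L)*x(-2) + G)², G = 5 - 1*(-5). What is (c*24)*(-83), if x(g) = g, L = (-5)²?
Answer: -1792800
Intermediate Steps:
L = 25
G = 10 (G = 5 + 5 = 10)
c = 900 (c = ((-5 + 25)*(-2) + 10)² = (20*(-2) + 10)² = (-40 + 10)² = (-30)² = 900)
(c*24)*(-83) = (900*24)*(-83) = 21600*(-83) = -1792800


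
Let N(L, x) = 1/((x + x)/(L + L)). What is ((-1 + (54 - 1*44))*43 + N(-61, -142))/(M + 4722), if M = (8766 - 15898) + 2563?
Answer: 55015/21726 ≈ 2.5322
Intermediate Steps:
M = -4569 (M = -7132 + 2563 = -4569)
N(L, x) = L/x (N(L, x) = 1/((2*x)/((2*L))) = 1/((2*x)*(1/(2*L))) = 1/(x/L) = L/x)
((-1 + (54 - 1*44))*43 + N(-61, -142))/(M + 4722) = ((-1 + (54 - 1*44))*43 - 61/(-142))/(-4569 + 4722) = ((-1 + (54 - 44))*43 - 61*(-1/142))/153 = ((-1 + 10)*43 + 61/142)*(1/153) = (9*43 + 61/142)*(1/153) = (387 + 61/142)*(1/153) = (55015/142)*(1/153) = 55015/21726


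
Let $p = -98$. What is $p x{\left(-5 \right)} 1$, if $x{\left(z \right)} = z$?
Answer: $490$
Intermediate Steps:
$p x{\left(-5 \right)} 1 = \left(-98\right) \left(-5\right) 1 = 490 \cdot 1 = 490$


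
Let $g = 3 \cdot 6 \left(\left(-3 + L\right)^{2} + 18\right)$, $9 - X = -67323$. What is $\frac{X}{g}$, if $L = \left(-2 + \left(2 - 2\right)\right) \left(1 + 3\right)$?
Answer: $\frac{11222}{417} \approx 26.911$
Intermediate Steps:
$X = 67332$ ($X = 9 - -67323 = 9 + 67323 = 67332$)
$L = -8$ ($L = \left(-2 + \left(2 - 2\right)\right) 4 = \left(-2 + 0\right) 4 = \left(-2\right) 4 = -8$)
$g = 2502$ ($g = 3 \cdot 6 \left(\left(-3 - 8\right)^{2} + 18\right) = 18 \left(\left(-11\right)^{2} + 18\right) = 18 \left(121 + 18\right) = 18 \cdot 139 = 2502$)
$\frac{X}{g} = \frac{67332}{2502} = 67332 \cdot \frac{1}{2502} = \frac{11222}{417}$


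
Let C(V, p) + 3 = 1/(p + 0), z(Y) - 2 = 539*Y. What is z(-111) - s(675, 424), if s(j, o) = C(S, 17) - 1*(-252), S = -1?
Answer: -1021293/17 ≈ -60076.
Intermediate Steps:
z(Y) = 2 + 539*Y
C(V, p) = -3 + 1/p (C(V, p) = -3 + 1/(p + 0) = -3 + 1/p)
s(j, o) = 4234/17 (s(j, o) = (-3 + 1/17) - 1*(-252) = (-3 + 1/17) + 252 = -50/17 + 252 = 4234/17)
z(-111) - s(675, 424) = (2 + 539*(-111)) - 1*4234/17 = (2 - 59829) - 4234/17 = -59827 - 4234/17 = -1021293/17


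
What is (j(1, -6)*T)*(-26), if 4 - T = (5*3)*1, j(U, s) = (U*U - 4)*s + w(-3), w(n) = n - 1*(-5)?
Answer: 5720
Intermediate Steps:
w(n) = 5 + n (w(n) = n + 5 = 5 + n)
j(U, s) = 2 + s*(-4 + U²) (j(U, s) = (U*U - 4)*s + (5 - 3) = (U² - 4)*s + 2 = (-4 + U²)*s + 2 = s*(-4 + U²) + 2 = 2 + s*(-4 + U²))
T = -11 (T = 4 - 5*3 = 4 - 15 = -11)
(j(1, -6)*T)*(-26) = ((2 - 4*(-6) - 6*1²)*(-11))*(-26) = ((2 + 24 - 6*1)*(-11))*(-26) = ((2 + 24 - 6)*(-11))*(-26) = (20*(-11))*(-26) = -220*(-26) = 5720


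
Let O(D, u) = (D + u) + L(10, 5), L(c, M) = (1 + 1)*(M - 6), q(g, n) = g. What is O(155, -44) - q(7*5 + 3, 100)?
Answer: 71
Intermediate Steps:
L(c, M) = -12 + 2*M (L(c, M) = 2*(-6 + M) = -12 + 2*M)
O(D, u) = -2 + D + u (O(D, u) = (D + u) + (-12 + 2*5) = (D + u) + (-12 + 10) = (D + u) - 2 = -2 + D + u)
O(155, -44) - q(7*5 + 3, 100) = (-2 + 155 - 44) - (7*5 + 3) = 109 - (35 + 3) = 109 - 1*38 = 109 - 38 = 71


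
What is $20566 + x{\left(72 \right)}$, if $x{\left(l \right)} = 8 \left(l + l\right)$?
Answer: $21718$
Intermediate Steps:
$x{\left(l \right)} = 16 l$ ($x{\left(l \right)} = 8 \cdot 2 l = 16 l$)
$20566 + x{\left(72 \right)} = 20566 + 16 \cdot 72 = 20566 + 1152 = 21718$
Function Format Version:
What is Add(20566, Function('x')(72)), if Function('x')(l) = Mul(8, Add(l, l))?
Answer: 21718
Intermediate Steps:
Function('x')(l) = Mul(16, l) (Function('x')(l) = Mul(8, Mul(2, l)) = Mul(16, l))
Add(20566, Function('x')(72)) = Add(20566, Mul(16, 72)) = Add(20566, 1152) = 21718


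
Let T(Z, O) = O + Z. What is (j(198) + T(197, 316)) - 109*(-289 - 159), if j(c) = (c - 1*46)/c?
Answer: 4885231/99 ≈ 49346.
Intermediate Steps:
j(c) = (-46 + c)/c (j(c) = (c - 46)/c = (-46 + c)/c)
(j(198) + T(197, 316)) - 109*(-289 - 159) = ((-46 + 198)/198 + (316 + 197)) - 109*(-289 - 159) = ((1/198)*152 + 513) - 109*(-448) = (76/99 + 513) + 48832 = 50863/99 + 48832 = 4885231/99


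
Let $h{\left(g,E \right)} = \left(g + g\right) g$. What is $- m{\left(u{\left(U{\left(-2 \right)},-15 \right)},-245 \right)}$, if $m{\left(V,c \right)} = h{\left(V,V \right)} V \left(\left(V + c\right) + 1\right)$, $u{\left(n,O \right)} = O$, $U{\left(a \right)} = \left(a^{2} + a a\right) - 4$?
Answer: $-1748250$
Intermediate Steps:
$h{\left(g,E \right)} = 2 g^{2}$ ($h{\left(g,E \right)} = 2 g g = 2 g^{2}$)
$U{\left(a \right)} = -4 + 2 a^{2}$ ($U{\left(a \right)} = \left(a^{2} + a^{2}\right) - 4 = 2 a^{2} - 4 = -4 + 2 a^{2}$)
$m{\left(V,c \right)} = 2 V^{3} \left(1 + V + c\right)$ ($m{\left(V,c \right)} = 2 V^{2} V \left(\left(V + c\right) + 1\right) = 2 V^{2} V \left(1 + V + c\right) = 2 V^{3} \left(1 + V + c\right)$)
$- m{\left(u{\left(U{\left(-2 \right)},-15 \right)},-245 \right)} = - 2 \left(-15\right)^{3} \left(1 - 15 - 245\right) = - 2 \left(-3375\right) \left(-259\right) = \left(-1\right) 1748250 = -1748250$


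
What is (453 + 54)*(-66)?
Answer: -33462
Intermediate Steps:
(453 + 54)*(-66) = 507*(-66) = -33462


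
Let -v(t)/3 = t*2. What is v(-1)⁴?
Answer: 1296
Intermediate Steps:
v(t) = -6*t (v(t) = -3*t*2 = -6*t)
v(-1)⁴ = (-6*(-1))⁴ = 6⁴ = 1296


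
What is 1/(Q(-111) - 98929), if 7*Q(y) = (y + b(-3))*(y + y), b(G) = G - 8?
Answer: -7/665419 ≈ -1.0520e-5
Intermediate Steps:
b(G) = -8 + G
Q(y) = 2*y*(-11 + y)/7 (Q(y) = ((y + (-8 - 3))*(y + y))/7 = ((y - 11)*(2*y))/7 = ((-11 + y)*(2*y))/7 = (2*y*(-11 + y))/7 = 2*y*(-11 + y)/7)
1/(Q(-111) - 98929) = 1/((2/7)*(-111)*(-11 - 111) - 98929) = 1/((2/7)*(-111)*(-122) - 98929) = 1/(27084/7 - 98929) = 1/(-665419/7) = -7/665419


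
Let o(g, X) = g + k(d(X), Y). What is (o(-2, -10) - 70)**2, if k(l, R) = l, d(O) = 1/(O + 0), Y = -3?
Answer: 519841/100 ≈ 5198.4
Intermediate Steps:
d(O) = 1/O
o(g, X) = g + 1/X
(o(-2, -10) - 70)**2 = ((-2 + 1/(-10)) - 70)**2 = ((-2 - 1/10) - 70)**2 = (-21/10 - 70)**2 = (-721/10)**2 = 519841/100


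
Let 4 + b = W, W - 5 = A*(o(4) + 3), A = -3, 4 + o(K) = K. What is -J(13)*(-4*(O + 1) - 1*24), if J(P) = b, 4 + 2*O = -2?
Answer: -128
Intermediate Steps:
O = -3 (O = -2 + (½)*(-2) = -2 - 1 = -3)
o(K) = -4 + K
W = -4 (W = 5 - 3*((-4 + 4) + 3) = 5 - 3*(0 + 3) = 5 - 3*3 = 5 - 9 = -4)
b = -8 (b = -4 - 4 = -8)
J(P) = -8
-J(13)*(-4*(O + 1) - 1*24) = -(-8)*(-4*(-3 + 1) - 1*24) = -(-8)*(-4*(-2) - 24) = -(-8)*(8 - 24) = -(-8)*(-16) = -1*128 = -128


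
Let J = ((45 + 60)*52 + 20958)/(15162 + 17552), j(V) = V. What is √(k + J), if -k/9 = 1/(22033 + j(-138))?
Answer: √103524316986390630/358136515 ≈ 0.89841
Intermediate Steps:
J = 13209/16357 (J = (105*52 + 20958)/32714 = (5460 + 20958)*(1/32714) = 26418*(1/32714) = 13209/16357 ≈ 0.80754)
k = -9/21895 (k = -9/(22033 - 138) = -9/21895 ≈ -0.00041105)
√(k + J) = √(-9/21895 + 13209/16357) = √(289063842/358136515) = √103524316986390630/358136515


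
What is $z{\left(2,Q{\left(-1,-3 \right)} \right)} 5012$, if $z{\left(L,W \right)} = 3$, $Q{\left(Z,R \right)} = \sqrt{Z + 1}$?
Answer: $15036$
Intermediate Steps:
$Q{\left(Z,R \right)} = \sqrt{1 + Z}$
$z{\left(2,Q{\left(-1,-3 \right)} \right)} 5012 = 3 \cdot 5012 = 15036$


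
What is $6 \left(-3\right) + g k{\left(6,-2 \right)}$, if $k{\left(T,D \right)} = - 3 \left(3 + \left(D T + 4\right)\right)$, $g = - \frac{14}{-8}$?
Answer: $\frac{33}{4} \approx 8.25$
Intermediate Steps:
$g = \frac{7}{4}$ ($g = \left(-14\right) \left(- \frac{1}{8}\right) = \frac{7}{4} \approx 1.75$)
$k{\left(T,D \right)} = -21 - 3 D T$ ($k{\left(T,D \right)} = - 3 \left(3 + \left(4 + D T\right)\right) = - 3 \left(7 + D T\right) = -21 - 3 D T$)
$6 \left(-3\right) + g k{\left(6,-2 \right)} = 6 \left(-3\right) + \frac{7 \left(-21 - \left(-6\right) 6\right)}{4} = -18 + \frac{7 \left(-21 + 36\right)}{4} = -18 + \frac{7}{4} \cdot 15 = -18 + \frac{105}{4} = \frac{33}{4}$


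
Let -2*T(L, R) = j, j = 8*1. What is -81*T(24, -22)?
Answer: 324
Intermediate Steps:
j = 8
T(L, R) = -4 (T(L, R) = -1/2*8 = -4)
-81*T(24, -22) = -81*(-4) = 324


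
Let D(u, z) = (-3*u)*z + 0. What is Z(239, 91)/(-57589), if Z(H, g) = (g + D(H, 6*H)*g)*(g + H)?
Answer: 4410879330/8227 ≈ 5.3615e+5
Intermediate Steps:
D(u, z) = -3*u*z (D(u, z) = -3*u*z + 0 = -3*u*z)
Z(H, g) = (H + g)*(g - 18*g*H²) (Z(H, g) = (g + (-3*H*6*H)*g)*(g + H) = (g + (-18*H²)*g)*(H + g) = (g - 18*g*H²)*(H + g) = (H + g)*(g - 18*g*H²))
Z(239, 91)/(-57589) = (91*(239 + 91 - 18*239³ - 18*91*239²))/(-57589) = (91*(239 + 91 - 18*13651919 - 18*91*57121))*(-1/57589) = (91*(239 + 91 - 245734542 - 93564198))*(-1/57589) = (91*(-339298410))*(-1/57589) = -30876155310*(-1/57589) = 4410879330/8227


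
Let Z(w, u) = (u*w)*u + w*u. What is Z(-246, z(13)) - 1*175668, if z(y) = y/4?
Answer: -1432527/8 ≈ -1.7907e+5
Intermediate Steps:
z(y) = y/4
Z(w, u) = u*w + w*u**2 (Z(w, u) = w*u**2 + u*w = u*w + w*u**2)
Z(-246, z(13)) - 1*175668 = ((1/4)*13)*(-246)*(1 + (1/4)*13) - 1*175668 = (13/4)*(-246)*(1 + 13/4) - 175668 = (13/4)*(-246)*(17/4) - 175668 = -27183/8 - 175668 = -1432527/8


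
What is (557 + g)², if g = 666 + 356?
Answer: 2493241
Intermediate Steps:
g = 1022
(557 + g)² = (557 + 1022)² = 1579² = 2493241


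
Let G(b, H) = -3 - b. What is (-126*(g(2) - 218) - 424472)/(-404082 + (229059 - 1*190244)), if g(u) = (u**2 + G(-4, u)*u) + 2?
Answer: 398012/365267 ≈ 1.0896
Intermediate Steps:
g(u) = 2 + u + u**2 (g(u) = (u**2 + (-3 - 1*(-4))*u) + 2 = (u**2 + (-3 + 4)*u) + 2 = (u**2 + 1*u) + 2 = (u**2 + u) + 2 = (u + u**2) + 2 = 2 + u + u**2)
(-126*(g(2) - 218) - 424472)/(-404082 + (229059 - 1*190244)) = (-126*((2 + 2 + 2**2) - 218) - 424472)/(-404082 + (229059 - 1*190244)) = (-126*((2 + 2 + 4) - 218) - 424472)/(-404082 + (229059 - 190244)) = (-126*(8 - 218) - 424472)/(-404082 + 38815) = (-126*(-210) - 424472)/(-365267) = (26460 - 424472)*(-1/365267) = -398012*(-1/365267) = 398012/365267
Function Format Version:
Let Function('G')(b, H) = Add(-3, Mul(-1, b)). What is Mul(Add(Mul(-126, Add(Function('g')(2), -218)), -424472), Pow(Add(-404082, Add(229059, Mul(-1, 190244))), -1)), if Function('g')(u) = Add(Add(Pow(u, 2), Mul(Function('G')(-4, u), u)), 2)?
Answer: Rational(398012, 365267) ≈ 1.0896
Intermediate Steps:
Function('g')(u) = Add(2, u, Pow(u, 2)) (Function('g')(u) = Add(Add(Pow(u, 2), Mul(Add(-3, Mul(-1, -4)), u)), 2) = Add(Add(Pow(u, 2), Mul(Add(-3, 4), u)), 2) = Add(Add(Pow(u, 2), Mul(1, u)), 2) = Add(Add(Pow(u, 2), u), 2) = Add(Add(u, Pow(u, 2)), 2) = Add(2, u, Pow(u, 2)))
Mul(Add(Mul(-126, Add(Function('g')(2), -218)), -424472), Pow(Add(-404082, Add(229059, Mul(-1, 190244))), -1)) = Mul(Add(Mul(-126, Add(Add(2, 2, Pow(2, 2)), -218)), -424472), Pow(Add(-404082, Add(229059, Mul(-1, 190244))), -1)) = Mul(Add(Mul(-126, Add(Add(2, 2, 4), -218)), -424472), Pow(Add(-404082, Add(229059, -190244)), -1)) = Mul(Add(Mul(-126, Add(8, -218)), -424472), Pow(Add(-404082, 38815), -1)) = Mul(Add(Mul(-126, -210), -424472), Pow(-365267, -1)) = Mul(Add(26460, -424472), Rational(-1, 365267)) = Mul(-398012, Rational(-1, 365267)) = Rational(398012, 365267)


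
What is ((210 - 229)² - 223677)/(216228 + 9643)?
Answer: -223316/225871 ≈ -0.98869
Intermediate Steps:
((210 - 229)² - 223677)/(216228 + 9643) = ((-19)² - 223677)/225871 = (361 - 223677)*(1/225871) = -223316*1/225871 = -223316/225871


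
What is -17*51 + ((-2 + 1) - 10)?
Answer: -878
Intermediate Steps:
-17*51 + ((-2 + 1) - 10) = -867 + (-1 - 10) = -867 - 11 = -878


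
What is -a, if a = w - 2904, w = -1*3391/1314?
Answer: 3819247/1314 ≈ 2906.6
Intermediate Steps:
w = -3391/1314 (w = -3391*1/1314 = -3391/1314 ≈ -2.5807)
a = -3819247/1314 (a = -3391/1314 - 2904 = -3819247/1314 ≈ -2906.6)
-a = -1*(-3819247/1314) = 3819247/1314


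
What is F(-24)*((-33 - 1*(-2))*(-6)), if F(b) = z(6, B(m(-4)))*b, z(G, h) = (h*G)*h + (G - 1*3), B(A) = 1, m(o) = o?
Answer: -40176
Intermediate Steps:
z(G, h) = -3 + G + G*h² (z(G, h) = (G*h)*h + (G - 3) = G*h² + (-3 + G) = -3 + G + G*h²)
F(b) = 9*b (F(b) = (-3 + 6 + 6*1²)*b = (-3 + 6 + 6*1)*b = (-3 + 6 + 6)*b = 9*b)
F(-24)*((-33 - 1*(-2))*(-6)) = (9*(-24))*((-33 - 1*(-2))*(-6)) = -216*(-33 + 2)*(-6) = -(-6696)*(-6) = -216*186 = -40176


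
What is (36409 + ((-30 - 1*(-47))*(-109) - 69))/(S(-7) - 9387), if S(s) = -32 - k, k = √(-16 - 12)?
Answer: -324833053/88717589 + 68974*I*√7/88717589 ≈ -3.6614 + 0.002057*I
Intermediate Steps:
k = 2*I*√7 (k = √(-28) = 2*I*√7 ≈ 5.2915*I)
S(s) = -32 - 2*I*√7
(36409 + ((-30 - 1*(-47))*(-109) - 69))/(S(-7) - 9387) = (36409 + ((-30 - 1*(-47))*(-109) - 69))/((-32 - 2*I*√7) - 9387) = (36409 + ((-30 + 47)*(-109) - 69))/(-9419 - 2*I*√7) = (36409 + (17*(-109) - 69))/(-9419 - 2*I*√7) = (36409 + (-1853 - 69))/(-9419 - 2*I*√7) = (36409 - 1922)/(-9419 - 2*I*√7) = 34487/(-9419 - 2*I*√7)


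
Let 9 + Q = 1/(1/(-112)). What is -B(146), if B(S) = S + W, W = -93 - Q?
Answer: -174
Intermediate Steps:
Q = -121 (Q = -9 + 1/(1/(-112)) = -9 + 1/(-1/112) = -9 - 112 = -121)
W = 28 (W = -93 - 1*(-121) = -93 + 121 = 28)
B(S) = 28 + S (B(S) = S + 28 = 28 + S)
-B(146) = -(28 + 146) = -1*174 = -174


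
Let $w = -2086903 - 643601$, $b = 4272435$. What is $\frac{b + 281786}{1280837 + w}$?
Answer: $- \frac{4554221}{1449667} \approx -3.1416$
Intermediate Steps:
$w = -2730504$
$\frac{b + 281786}{1280837 + w} = \frac{4272435 + 281786}{1280837 - 2730504} = \frac{4554221}{-1449667} = 4554221 \left(- \frac{1}{1449667}\right) = - \frac{4554221}{1449667}$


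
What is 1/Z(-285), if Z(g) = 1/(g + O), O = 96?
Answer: -189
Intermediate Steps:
Z(g) = 1/(96 + g) (Z(g) = 1/(g + 96) = 1/(96 + g))
1/Z(-285) = 1/(1/(96 - 285)) = 1/(1/(-189)) = 1/(-1/189) = -189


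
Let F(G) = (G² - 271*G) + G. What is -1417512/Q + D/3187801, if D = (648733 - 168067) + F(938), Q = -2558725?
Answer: 7351894427362/8156706113725 ≈ 0.90133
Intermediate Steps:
F(G) = G² - 270*G
D = 1107250 (D = (648733 - 168067) + 938*(-270 + 938) = 480666 + 938*668 = 480666 + 626584 = 1107250)
-1417512/Q + D/3187801 = -1417512/(-2558725) + 1107250/3187801 = -1417512*(-1/2558725) + 1107250*(1/3187801) = 1417512/2558725 + 1107250/3187801 = 7351894427362/8156706113725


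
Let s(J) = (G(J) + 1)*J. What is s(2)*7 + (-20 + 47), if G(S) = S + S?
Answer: 97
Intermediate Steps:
G(S) = 2*S
s(J) = J*(1 + 2*J) (s(J) = (2*J + 1)*J = (1 + 2*J)*J = J*(1 + 2*J))
s(2)*7 + (-20 + 47) = (2*(1 + 2*2))*7 + (-20 + 47) = (2*(1 + 4))*7 + 27 = (2*5)*7 + 27 = 10*7 + 27 = 70 + 27 = 97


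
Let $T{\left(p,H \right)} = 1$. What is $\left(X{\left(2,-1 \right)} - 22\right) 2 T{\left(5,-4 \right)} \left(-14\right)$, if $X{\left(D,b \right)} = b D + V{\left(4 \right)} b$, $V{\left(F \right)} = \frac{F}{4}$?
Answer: $700$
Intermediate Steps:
$V{\left(F \right)} = \frac{F}{4}$ ($V{\left(F \right)} = F \frac{1}{4} = \frac{F}{4}$)
$X{\left(D,b \right)} = b + D b$ ($X{\left(D,b \right)} = b D + \frac{1}{4} \cdot 4 b = D b + 1 b = D b + b = b + D b$)
$\left(X{\left(2,-1 \right)} - 22\right) 2 T{\left(5,-4 \right)} \left(-14\right) = \left(- (1 + 2) - 22\right) 2 \cdot 1 \left(-14\right) = \left(\left(-1\right) 3 - 22\right) 2 \left(-14\right) = \left(-3 - 22\right) 2 \left(-14\right) = \left(-25\right) 2 \left(-14\right) = \left(-50\right) \left(-14\right) = 700$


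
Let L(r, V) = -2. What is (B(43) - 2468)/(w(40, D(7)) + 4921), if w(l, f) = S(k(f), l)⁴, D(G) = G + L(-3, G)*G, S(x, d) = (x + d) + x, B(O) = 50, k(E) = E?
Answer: -2418/461897 ≈ -0.0052349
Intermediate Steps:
S(x, d) = d + 2*x (S(x, d) = (d + x) + x = d + 2*x)
D(G) = -G (D(G) = G - 2*G = -G)
w(l, f) = (l + 2*f)⁴
(B(43) - 2468)/(w(40, D(7)) + 4921) = (50 - 2468)/((40 + 2*(-1*7))⁴ + 4921) = -2418/((40 + 2*(-7))⁴ + 4921) = -2418/((40 - 14)⁴ + 4921) = -2418/(26⁴ + 4921) = -2418/(456976 + 4921) = -2418/461897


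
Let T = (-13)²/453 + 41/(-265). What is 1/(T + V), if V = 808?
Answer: 120045/97022572 ≈ 0.0012373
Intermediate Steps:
T = 26212/120045 (T = 169*(1/453) + 41*(-1/265) = 169/453 - 41/265 = 26212/120045 ≈ 0.21835)
1/(T + V) = 1/(26212/120045 + 808) = 1/(97022572/120045) = 120045/97022572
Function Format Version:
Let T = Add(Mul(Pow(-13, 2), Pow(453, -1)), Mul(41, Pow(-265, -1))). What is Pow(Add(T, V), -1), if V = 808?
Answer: Rational(120045, 97022572) ≈ 0.0012373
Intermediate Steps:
T = Rational(26212, 120045) (T = Add(Mul(169, Rational(1, 453)), Mul(41, Rational(-1, 265))) = Add(Rational(169, 453), Rational(-41, 265)) = Rational(26212, 120045) ≈ 0.21835)
Pow(Add(T, V), -1) = Pow(Add(Rational(26212, 120045), 808), -1) = Pow(Rational(97022572, 120045), -1) = Rational(120045, 97022572)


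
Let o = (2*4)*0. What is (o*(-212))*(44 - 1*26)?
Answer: 0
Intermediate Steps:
o = 0 (o = 8*0 = 0)
(o*(-212))*(44 - 1*26) = (0*(-212))*(44 - 1*26) = 0*(44 - 26) = 0*18 = 0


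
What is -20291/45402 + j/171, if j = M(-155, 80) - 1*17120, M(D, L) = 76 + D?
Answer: -87148751/862638 ≈ -101.03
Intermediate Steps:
j = -17199 (j = (76 - 155) - 1*17120 = -79 - 17120 = -17199)
-20291/45402 + j/171 = -20291/45402 - 17199/171 = -20291*1/45402 - 17199*1/171 = -20291/45402 - 1911/19 = -87148751/862638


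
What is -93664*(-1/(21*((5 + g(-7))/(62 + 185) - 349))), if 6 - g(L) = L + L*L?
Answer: -11567504/905457 ≈ -12.775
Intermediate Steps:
g(L) = 6 - L - L² (g(L) = 6 - (L + L*L) = 6 - (L + L²) = 6 + (-L - L²) = 6 - L - L²)
-93664*(-1/(21*((5 + g(-7))/(62 + 185) - 349))) = -93664*(-1/(21*((5 + (6 - 1*(-7) - 1*(-7)²))/(62 + 185) - 349))) = -93664*(-1/(21*((5 + (6 + 7 - 1*49))/247 - 349))) = -93664*(-1/(21*((5 + (6 + 7 - 49))*(1/247) - 349))) = -93664*(-1/(21*((5 - 36)*(1/247) - 349))) = -93664*(-1/(21*(-31*1/247 - 349))) = -93664*(-1/(21*(-31/247 - 349))) = -93664/((-86234/247*(-21))) = -93664/1810914/247 = -93664*247/1810914 = -11567504/905457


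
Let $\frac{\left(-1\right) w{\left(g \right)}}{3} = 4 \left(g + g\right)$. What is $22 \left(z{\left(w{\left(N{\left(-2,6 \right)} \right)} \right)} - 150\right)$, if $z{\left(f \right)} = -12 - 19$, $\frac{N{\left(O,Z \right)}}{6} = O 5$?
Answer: $-3982$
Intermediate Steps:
$N{\left(O,Z \right)} = 30 O$ ($N{\left(O,Z \right)} = 6 O 5 = 6 \cdot 5 O = 30 O$)
$w{\left(g \right)} = - 24 g$ ($w{\left(g \right)} = - 3 \cdot 4 \left(g + g\right) = - 3 \cdot 4 \cdot 2 g = - 3 \cdot 8 g = - 24 g$)
$z{\left(f \right)} = -31$
$22 \left(z{\left(w{\left(N{\left(-2,6 \right)} \right)} \right)} - 150\right) = 22 \left(-31 - 150\right) = 22 \left(-181\right) = -3982$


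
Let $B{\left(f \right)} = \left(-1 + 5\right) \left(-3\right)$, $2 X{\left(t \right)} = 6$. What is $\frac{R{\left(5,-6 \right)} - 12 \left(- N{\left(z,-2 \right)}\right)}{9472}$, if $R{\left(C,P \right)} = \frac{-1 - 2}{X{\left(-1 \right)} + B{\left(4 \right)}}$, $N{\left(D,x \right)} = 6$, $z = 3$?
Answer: $\frac{217}{28416} \approx 0.0076365$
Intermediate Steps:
$X{\left(t \right)} = 3$ ($X{\left(t \right)} = \frac{1}{2} \cdot 6 = 3$)
$B{\left(f \right)} = -12$ ($B{\left(f \right)} = 4 \left(-3\right) = -12$)
$R{\left(C,P \right)} = \frac{1}{3}$ ($R{\left(C,P \right)} = \frac{-1 - 2}{3 - 12} = - \frac{3}{-9} = \left(-3\right) \left(- \frac{1}{9}\right) = \frac{1}{3}$)
$\frac{R{\left(5,-6 \right)} - 12 \left(- N{\left(z,-2 \right)}\right)}{9472} = \frac{\frac{1}{3} - 12 \left(\left(-1\right) 6\right)}{9472} = \left(\frac{1}{3} - -72\right) \frac{1}{9472} = \left(\frac{1}{3} + 72\right) \frac{1}{9472} = \frac{217}{3} \cdot \frac{1}{9472} = \frac{217}{28416}$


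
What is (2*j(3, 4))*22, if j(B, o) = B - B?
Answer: 0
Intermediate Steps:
j(B, o) = 0
(2*j(3, 4))*22 = (2*0)*22 = 0*22 = 0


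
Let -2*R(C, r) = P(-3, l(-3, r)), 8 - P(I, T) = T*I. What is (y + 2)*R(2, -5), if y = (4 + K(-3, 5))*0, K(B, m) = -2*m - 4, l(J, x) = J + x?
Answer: 16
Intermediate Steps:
P(I, T) = 8 - I*T (P(I, T) = 8 - T*I = 8 - I*T)
R(C, r) = 1/2 - 3*r/2 (R(C, r) = -(8 - 1*(-3)*(-3 + r))/2 = -(8 + (-9 + 3*r))/2 = -(-1 + 3*r)/2 = 1/2 - 3*r/2)
K(B, m) = -4 - 2*m
y = 0 (y = (4 + (-4 - 2*5))*0 = (4 + (-4 - 10))*0 = (4 - 14)*0 = -10*0 = 0)
(y + 2)*R(2, -5) = (0 + 2)*(1/2 - 3/2*(-5)) = 2*(1/2 + 15/2) = 2*8 = 16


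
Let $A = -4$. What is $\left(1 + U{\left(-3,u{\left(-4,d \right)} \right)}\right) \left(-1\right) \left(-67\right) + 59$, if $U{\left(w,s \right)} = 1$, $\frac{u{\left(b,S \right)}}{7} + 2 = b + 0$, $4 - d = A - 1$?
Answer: $193$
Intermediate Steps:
$d = 9$ ($d = 4 - \left(-4 - 1\right) = 4 - -5 = 4 + 5 = 9$)
$u{\left(b,S \right)} = -14 + 7 b$ ($u{\left(b,S \right)} = -14 + 7 \left(b + 0\right) = -14 + 7 b$)
$\left(1 + U{\left(-3,u{\left(-4,d \right)} \right)}\right) \left(-1\right) \left(-67\right) + 59 = \left(1 + 1\right) \left(-1\right) \left(-67\right) + 59 = 2 \left(-1\right) \left(-67\right) + 59 = \left(-2\right) \left(-67\right) + 59 = 134 + 59 = 193$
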